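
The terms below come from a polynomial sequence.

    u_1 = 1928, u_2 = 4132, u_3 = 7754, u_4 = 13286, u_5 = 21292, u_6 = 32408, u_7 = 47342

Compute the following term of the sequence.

66874

First differences: 2204, 3622, 5532, 8006, 11116, 14934
Second differences: 1418, 1910, 2474, 3110, 3818
Third differences: 492, 564, 636, 708
Fourth differences: 72, 72, 72
Constant fourth difference = 72, so extend:
708 + 72 = 780;  3818 + 780 = 4598;  14934 + 4598 = 19532;  47342 + 19532 = 66874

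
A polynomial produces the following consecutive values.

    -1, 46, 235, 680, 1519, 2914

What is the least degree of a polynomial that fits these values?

4

First differences: 47, 189, 445, 839, 1395
Second differences: 142, 256, 394, 556
Third differences: 114, 138, 162
Fourth differences: 24, 24
The fourth differences are constant, so the polynomial has degree 4.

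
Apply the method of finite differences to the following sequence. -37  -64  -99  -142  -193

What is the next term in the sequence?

-252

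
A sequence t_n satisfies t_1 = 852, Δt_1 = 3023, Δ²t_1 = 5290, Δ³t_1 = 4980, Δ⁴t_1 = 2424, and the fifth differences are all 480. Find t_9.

648596

Build the table forward from the leading diagonal:
Δ⁵: 480, 480, 480, 480, 480, 480, 480, 480, 480
Δ⁴: 2424, 2904, 3384, 3864, 4344, 4824, 5304, 5784, 6264
Δ³: 4980, 7404, 10308, 13692, 17556, 21900, 26724, 32028, 37812
Δ²: 5290, 10270, 17674, 27982, 41674, 59230, 81130, 107854, 139882
Δ: 3023, 8313, 18583, 36257, 64239, 105913, 165143, 246273, 354127
t: 852, 3875, 12188, 30771, 67028, 131267, 237180, 402323, 648596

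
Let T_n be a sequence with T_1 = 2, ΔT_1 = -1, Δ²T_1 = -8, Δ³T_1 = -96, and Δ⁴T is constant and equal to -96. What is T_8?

-6893

Build the table forward from the leading diagonal:
Δ⁴: -96  -96  -96  -96  -96  -96  -96  -96
Δ³: -96  -192  -288  -384  -480  -576  -672  -768
Δ²: -8  -104  -296  -584  -968  -1448  -2024  -2696
Δ: -1  -9  -113  -409  -993  -1961  -3409  -5433
T: 2  1  -8  -121  -530  -1523  -3484  -6893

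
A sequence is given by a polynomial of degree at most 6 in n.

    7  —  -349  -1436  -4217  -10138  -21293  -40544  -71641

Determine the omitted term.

-38

Using the last 7 terms:
D1: -1087, -2781, -5921, -11155, -19251, -31097
D2: -1694, -3140, -5234, -8096, -11846
D3: -1446, -2094, -2862, -3750
D4: -648, -768, -888
D5: -120, -120
Constant fifth difference = -120.
Extend backward: -648 + 120 = -528;  -1446 + 528 = -918;  -1694 + 918 = -776;  -1087 + 776 = -311;  -349 + 311 = -38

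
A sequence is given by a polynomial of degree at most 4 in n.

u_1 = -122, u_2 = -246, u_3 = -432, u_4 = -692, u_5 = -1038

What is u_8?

D1: -124, -186, -260, -346
D2: -62, -74, -86
D3: -12, -12
Third differences constant at -12.
-86 − 12 = -98;  -346 − 98 = -444;  -1038 − 444 = -1482
-98 − 12 = -110;  -444 − 110 = -554;  -1482 − 554 = -2036
-110 − 12 = -122;  -554 − 122 = -676;  -2036 − 676 = -2712

-2712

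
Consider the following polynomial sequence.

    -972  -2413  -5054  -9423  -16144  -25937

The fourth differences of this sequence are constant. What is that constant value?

-96

D1: -1441, -2641, -4369, -6721, -9793
D2: -1200, -1728, -2352, -3072
D3: -528, -624, -720
D4: -96, -96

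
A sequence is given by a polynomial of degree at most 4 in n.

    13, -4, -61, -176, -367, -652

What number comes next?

-1049

D1: -17  -57  -115  -191  -285
D2: -40  -58  -76  -94
D3: -18  -18  -18
The third differences are constant (-18).
-94 − 18 = -112;  -285 − 112 = -397;  -652 − 397 = -1049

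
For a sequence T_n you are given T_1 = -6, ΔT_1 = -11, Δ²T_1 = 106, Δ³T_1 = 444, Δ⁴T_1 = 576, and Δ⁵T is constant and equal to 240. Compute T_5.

Build the table forward from the leading diagonal:
D5: 240  240  240  240  240
D4: 576  816  1056  1296  1536
D3: 444  1020  1836  2892  4188
D2: 106  550  1570  3406  6298
D1: -11  95  645  2215  5621
T: -6  -17  78  723  2938

2938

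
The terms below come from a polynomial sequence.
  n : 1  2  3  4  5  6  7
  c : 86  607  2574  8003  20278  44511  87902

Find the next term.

160099

First differences: 521  1967  5429  12275  24233  43391
Second differences: 1446  3462  6846  11958  19158
Third differences: 2016  3384  5112  7200
Fourth differences: 1368  1728  2088
Fifth differences: 360  360
Constant fifth difference = 360, so extend:
2088 + 360 = 2448;  7200 + 2448 = 9648;  19158 + 9648 = 28806;  43391 + 28806 = 72197;  87902 + 72197 = 160099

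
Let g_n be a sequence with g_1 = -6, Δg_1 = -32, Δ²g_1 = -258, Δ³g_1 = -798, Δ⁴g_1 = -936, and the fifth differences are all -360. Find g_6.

Build the table forward from the leading diagonal:
Δ⁵: -360  -360  -360  -360  -360  -360
Δ⁴: -936  -1296  -1656  -2016  -2376  -2736
Δ³: -798  -1734  -3030  -4686  -6702  -9078
Δ²: -258  -1056  -2790  -5820  -10506  -17208
Δ: -32  -290  -1346  -4136  -9956  -20462
g: -6  -38  -328  -1674  -5810  -15766

-15766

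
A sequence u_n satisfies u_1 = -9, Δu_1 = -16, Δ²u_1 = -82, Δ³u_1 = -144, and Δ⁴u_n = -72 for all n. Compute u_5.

Build the table forward from the leading diagonal:
Fourth differences: -72  -72  -72  -72  -72
Third differences: -144  -216  -288  -360  -432
Second differences: -82  -226  -442  -730  -1090
First differences: -16  -98  -324  -766  -1496
u: -9  -25  -123  -447  -1213

-1213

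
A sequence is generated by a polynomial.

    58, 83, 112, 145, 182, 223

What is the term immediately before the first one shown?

37

25  29  33  37  41
4  4  4  4
The second differences are constant at 4.
Work back: 25 − 4 = 21;  58 − 21 = 37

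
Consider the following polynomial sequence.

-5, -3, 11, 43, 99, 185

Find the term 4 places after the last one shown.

949

2  14  32  56  86
12  18  24  30
6  6  6
The third differences are constant (6).
30 + 6 = 36;  86 + 36 = 122;  185 + 122 = 307
36 + 6 = 42;  122 + 42 = 164;  307 + 164 = 471
42 + 6 = 48;  164 + 48 = 212;  471 + 212 = 683
48 + 6 = 54;  212 + 54 = 266;  683 + 266 = 949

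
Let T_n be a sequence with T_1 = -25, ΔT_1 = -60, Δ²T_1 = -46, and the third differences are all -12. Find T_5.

-589

Build the table forward from the leading diagonal:
Third differences: -12, -12, -12, -12, -12
Second differences: -46, -58, -70, -82, -94
First differences: -60, -106, -164, -234, -316
T: -25, -85, -191, -355, -589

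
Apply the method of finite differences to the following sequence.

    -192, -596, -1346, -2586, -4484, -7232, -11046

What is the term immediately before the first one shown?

-14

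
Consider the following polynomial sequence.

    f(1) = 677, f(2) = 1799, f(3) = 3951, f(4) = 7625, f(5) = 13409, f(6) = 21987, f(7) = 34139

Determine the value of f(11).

137447

1122, 2152, 3674, 5784, 8578, 12152
1030, 1522, 2110, 2794, 3574
492, 588, 684, 780
96, 96, 96
Constant fourth difference = 96, so extend:
780 + 96 = 876;  3574 + 876 = 4450;  12152 + 4450 = 16602;  34139 + 16602 = 50741
876 + 96 = 972;  4450 + 972 = 5422;  16602 + 5422 = 22024;  50741 + 22024 = 72765
972 + 96 = 1068;  5422 + 1068 = 6490;  22024 + 6490 = 28514;  72765 + 28514 = 101279
1068 + 96 = 1164;  6490 + 1164 = 7654;  28514 + 7654 = 36168;  101279 + 36168 = 137447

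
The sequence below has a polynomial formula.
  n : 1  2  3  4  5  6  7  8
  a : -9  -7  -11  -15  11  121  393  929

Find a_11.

5501

2 , -4 , -4 , 26 , 110 , 272 , 536
-6 , 0 , 30 , 84 , 162 , 264
6 , 30 , 54 , 78 , 102
24 , 24 , 24 , 24
Fourth differences constant at 24.
102 + 24 = 126;  264 + 126 = 390;  536 + 390 = 926;  929 + 926 = 1855
126 + 24 = 150;  390 + 150 = 540;  926 + 540 = 1466;  1855 + 1466 = 3321
150 + 24 = 174;  540 + 174 = 714;  1466 + 714 = 2180;  3321 + 2180 = 5501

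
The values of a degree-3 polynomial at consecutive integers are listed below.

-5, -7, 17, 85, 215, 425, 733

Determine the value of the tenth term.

2425

First differences: -2, 24, 68, 130, 210, 308
Second differences: 26, 44, 62, 80, 98
Third differences: 18, 18, 18, 18
Constant third difference = 18, so extend:
98 + 18 = 116;  308 + 116 = 424;  733 + 424 = 1157
116 + 18 = 134;  424 + 134 = 558;  1157 + 558 = 1715
134 + 18 = 152;  558 + 152 = 710;  1715 + 710 = 2425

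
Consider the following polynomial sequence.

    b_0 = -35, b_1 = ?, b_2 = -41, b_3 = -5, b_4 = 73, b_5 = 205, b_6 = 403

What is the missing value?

Using the last 5 terms:
Δ: 36  78  132  198
Δ²: 42  54  66
Δ³: 12  12
Constant third difference = 12.
Extend backward: 42 − 12 = 30;  36 − 30 = 6;  -41 − 6 = -47

-47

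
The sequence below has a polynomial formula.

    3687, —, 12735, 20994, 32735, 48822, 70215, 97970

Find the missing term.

Using the last 6 terms:
D1: 8259, 11741, 16087, 21393, 27755
D2: 3482, 4346, 5306, 6362
D3: 864, 960, 1056
D4: 96, 96
Constant fourth difference = 96.
Extend backward: 864 − 96 = 768;  3482 − 768 = 2714;  8259 − 2714 = 5545;  12735 − 5545 = 7190

7190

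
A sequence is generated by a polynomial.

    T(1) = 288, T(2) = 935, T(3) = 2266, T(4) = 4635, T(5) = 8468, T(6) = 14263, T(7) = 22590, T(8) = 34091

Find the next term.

49480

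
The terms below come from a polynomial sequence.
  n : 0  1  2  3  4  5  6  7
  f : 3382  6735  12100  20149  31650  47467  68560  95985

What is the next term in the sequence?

130894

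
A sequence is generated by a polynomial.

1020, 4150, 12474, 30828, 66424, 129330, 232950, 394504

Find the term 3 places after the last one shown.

Δ: 3130 , 8324 , 18354 , 35596 , 62906 , 103620 , 161554
Δ²: 5194 , 10030 , 17242 , 27310 , 40714 , 57934
Δ³: 4836 , 7212 , 10068 , 13404 , 17220
Δ⁴: 2376 , 2856 , 3336 , 3816
Δ⁵: 480 , 480 , 480
Constant fifth difference = 480, so extend:
3816 + 480 = 4296;  17220 + 4296 = 21516;  57934 + 21516 = 79450;  161554 + 79450 = 241004;  394504 + 241004 = 635508
4296 + 480 = 4776;  21516 + 4776 = 26292;  79450 + 26292 = 105742;  241004 + 105742 = 346746;  635508 + 346746 = 982254
4776 + 480 = 5256;  26292 + 5256 = 31548;  105742 + 31548 = 137290;  346746 + 137290 = 484036;  982254 + 484036 = 1466290

1466290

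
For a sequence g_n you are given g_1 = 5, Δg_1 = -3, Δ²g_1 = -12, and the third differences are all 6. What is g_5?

-55

Build the table forward from the leading diagonal:
Third differences: 6  6  6  6  6
Second differences: -12  -6  0  6  12
First differences: -3  -15  -21  -21  -15
g: 5  2  -13  -34  -55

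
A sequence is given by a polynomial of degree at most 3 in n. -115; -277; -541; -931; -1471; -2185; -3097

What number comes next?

Δ: -162  -264  -390  -540  -714  -912
Δ²: -102  -126  -150  -174  -198
Δ³: -24  -24  -24  -24
The third differences are constant (-24).
-198 − 24 = -222;  -912 − 222 = -1134;  -3097 − 1134 = -4231

-4231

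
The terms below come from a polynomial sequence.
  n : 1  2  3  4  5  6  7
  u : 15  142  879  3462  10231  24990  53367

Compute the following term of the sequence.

103174

Δ: 127, 737, 2583, 6769, 14759, 28377
Δ²: 610, 1846, 4186, 7990, 13618
Δ³: 1236, 2340, 3804, 5628
Δ⁴: 1104, 1464, 1824
Δ⁵: 360, 360
The fifth differences are constant (360).
1824 + 360 = 2184;  5628 + 2184 = 7812;  13618 + 7812 = 21430;  28377 + 21430 = 49807;  53367 + 49807 = 103174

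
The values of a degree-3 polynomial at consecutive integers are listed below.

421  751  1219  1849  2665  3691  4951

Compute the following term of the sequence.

330 , 468 , 630 , 816 , 1026 , 1260
138 , 162 , 186 , 210 , 234
24 , 24 , 24 , 24
Third differences constant at 24.
234 + 24 = 258;  1260 + 258 = 1518;  4951 + 1518 = 6469

6469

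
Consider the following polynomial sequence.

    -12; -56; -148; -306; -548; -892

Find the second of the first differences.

-92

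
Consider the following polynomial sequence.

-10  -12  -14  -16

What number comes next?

D1: -2, -2, -2
The first differences are constant (-2).
-16 − 2 = -18

-18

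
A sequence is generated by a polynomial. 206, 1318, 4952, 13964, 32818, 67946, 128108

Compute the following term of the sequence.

Δ: 1112, 3634, 9012, 18854, 35128, 60162
Δ²: 2522, 5378, 9842, 16274, 25034
Δ³: 2856, 4464, 6432, 8760
Δ⁴: 1608, 1968, 2328
Δ⁵: 360, 360
Constant fifth difference = 360, so extend:
2328 + 360 = 2688;  8760 + 2688 = 11448;  25034 + 11448 = 36482;  60162 + 36482 = 96644;  128108 + 96644 = 224752

224752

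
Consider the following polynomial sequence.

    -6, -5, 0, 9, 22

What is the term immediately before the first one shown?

1  5  9  13
4  4  4
The second differences are constant at 4.
Work back: 1 − 4 = -3;  -6 + 3 = -3

-3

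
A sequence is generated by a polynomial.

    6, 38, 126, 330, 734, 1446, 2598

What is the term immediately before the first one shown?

-6

32, 88, 204, 404, 712, 1152
56, 116, 200, 308, 440
60, 84, 108, 132
24, 24, 24
The fourth differences are constant at 24.
Work back: 60 − 24 = 36;  56 − 36 = 20;  32 − 20 = 12;  6 − 12 = -6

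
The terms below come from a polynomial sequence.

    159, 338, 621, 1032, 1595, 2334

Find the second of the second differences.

128

D1: 179, 283, 411, 563, 739
D2: 104, 128, 152, 176
D3: 24, 24, 24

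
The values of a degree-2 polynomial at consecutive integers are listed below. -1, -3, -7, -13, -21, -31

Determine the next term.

-43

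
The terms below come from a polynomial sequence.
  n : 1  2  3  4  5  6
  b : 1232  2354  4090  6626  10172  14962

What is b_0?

562

First differences: 1122  1736  2536  3546  4790
Second differences: 614  800  1010  1244
Third differences: 186  210  234
Fourth differences: 24  24
The fourth differences are constant at 24.
Work back: 186 − 24 = 162;  614 − 162 = 452;  1122 − 452 = 670;  1232 − 670 = 562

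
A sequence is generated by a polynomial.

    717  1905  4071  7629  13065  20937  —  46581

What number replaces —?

31875

Using the first 6 terms:
Δ: 1188, 2166, 3558, 5436, 7872
Δ²: 978, 1392, 1878, 2436
Δ³: 414, 486, 558
Δ⁴: 72, 72
Constant fourth difference = 72.
Extend forward: 558 + 72 = 630;  2436 + 630 = 3066;  7872 + 3066 = 10938;  20937 + 10938 = 31875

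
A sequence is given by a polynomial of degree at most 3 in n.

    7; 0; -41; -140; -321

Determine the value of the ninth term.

-7, -41, -99, -181
-34, -58, -82
-24, -24
The third differences are constant (-24).
-82 − 24 = -106;  -181 − 106 = -287;  -321 − 287 = -608
-106 − 24 = -130;  -287 − 130 = -417;  -608 − 417 = -1025
-130 − 24 = -154;  -417 − 154 = -571;  -1025 − 571 = -1596
-154 − 24 = -178;  -571 − 178 = -749;  -1596 − 749 = -2345

-2345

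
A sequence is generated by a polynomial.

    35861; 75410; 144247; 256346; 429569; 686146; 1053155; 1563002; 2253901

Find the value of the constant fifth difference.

Δ: 39549, 68837, 112099, 173223, 256577, 367009, 509847, 690899
Δ²: 29288, 43262, 61124, 83354, 110432, 142838, 181052
Δ³: 13974, 17862, 22230, 27078, 32406, 38214
Δ⁴: 3888, 4368, 4848, 5328, 5808
Δ⁵: 480, 480, 480, 480

480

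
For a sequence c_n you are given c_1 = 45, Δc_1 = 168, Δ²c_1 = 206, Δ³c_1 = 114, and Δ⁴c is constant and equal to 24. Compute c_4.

Build the table forward from the leading diagonal:
Fourth differences: 24  24  24  24
Third differences: 114  138  162  186
Second differences: 206  320  458  620
First differences: 168  374  694  1152
c: 45  213  587  1281

1281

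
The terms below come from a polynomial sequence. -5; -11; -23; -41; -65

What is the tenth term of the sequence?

First differences: -6, -12, -18, -24
Second differences: -6, -6, -6
The second differences are constant (-6).
-24 − 6 = -30;  -65 − 30 = -95
-30 − 6 = -36;  -95 − 36 = -131
-36 − 6 = -42;  -131 − 42 = -173
-42 − 6 = -48;  -173 − 48 = -221
-48 − 6 = -54;  -221 − 54 = -275

-275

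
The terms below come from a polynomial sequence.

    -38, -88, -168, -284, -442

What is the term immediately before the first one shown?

First differences: -50, -80, -116, -158
Second differences: -30, -36, -42
Third differences: -6, -6
The third differences are constant at -6.
Work back: -30 + 6 = -24;  -50 + 24 = -26;  -38 + 26 = -12

-12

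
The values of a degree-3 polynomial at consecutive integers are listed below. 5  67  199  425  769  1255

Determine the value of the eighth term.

62  132  226  344  486
70  94  118  142
24  24  24
Third differences constant at 24.
142 + 24 = 166;  486 + 166 = 652;  1255 + 652 = 1907
166 + 24 = 190;  652 + 190 = 842;  1907 + 842 = 2749

2749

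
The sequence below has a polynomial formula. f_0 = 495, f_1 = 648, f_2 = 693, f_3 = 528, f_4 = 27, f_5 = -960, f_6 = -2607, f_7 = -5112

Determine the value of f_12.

-39117

First differences: 153, 45, -165, -501, -987, -1647, -2505
Second differences: -108, -210, -336, -486, -660, -858
Third differences: -102, -126, -150, -174, -198
Fourth differences: -24, -24, -24, -24
Fourth differences constant at -24.
-198 − 24 = -222;  -858 − 222 = -1080;  -2505 − 1080 = -3585;  -5112 − 3585 = -8697
-222 − 24 = -246;  -1080 − 246 = -1326;  -3585 − 1326 = -4911;  -8697 − 4911 = -13608
-246 − 24 = -270;  -1326 − 270 = -1596;  -4911 − 1596 = -6507;  -13608 − 6507 = -20115
-270 − 24 = -294;  -1596 − 294 = -1890;  -6507 − 1890 = -8397;  -20115 − 8397 = -28512
-294 − 24 = -318;  -1890 − 318 = -2208;  -8397 − 2208 = -10605;  -28512 − 10605 = -39117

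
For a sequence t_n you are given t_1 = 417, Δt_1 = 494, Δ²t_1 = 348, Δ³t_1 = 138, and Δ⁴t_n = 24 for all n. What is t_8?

Build the table forward from the leading diagonal:
Δ⁴: 24, 24, 24, 24, 24, 24, 24, 24
Δ³: 138, 162, 186, 210, 234, 258, 282, 306
Δ²: 348, 486, 648, 834, 1044, 1278, 1536, 1818
Δ: 494, 842, 1328, 1976, 2810, 3854, 5132, 6668
t: 417, 911, 1753, 3081, 5057, 7867, 11721, 16853

16853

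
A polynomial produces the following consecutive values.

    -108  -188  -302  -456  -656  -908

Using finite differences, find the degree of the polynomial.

-80, -114, -154, -200, -252
-34, -40, -46, -52
-6, -6, -6
The third differences are constant, so the polynomial has degree 3.

3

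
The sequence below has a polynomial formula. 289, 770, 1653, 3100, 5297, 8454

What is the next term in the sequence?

12805

481 , 883 , 1447 , 2197 , 3157
402 , 564 , 750 , 960
162 , 186 , 210
24 , 24
Constant fourth difference = 24, so extend:
210 + 24 = 234;  960 + 234 = 1194;  3157 + 1194 = 4351;  8454 + 4351 = 12805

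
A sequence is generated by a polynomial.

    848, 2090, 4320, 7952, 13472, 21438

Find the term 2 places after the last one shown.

47300

1242 , 2230 , 3632 , 5520 , 7966
988 , 1402 , 1888 , 2446
414 , 486 , 558
72 , 72
Fourth differences constant at 72.
558 + 72 = 630;  2446 + 630 = 3076;  7966 + 3076 = 11042;  21438 + 11042 = 32480
630 + 72 = 702;  3076 + 702 = 3778;  11042 + 3778 = 14820;  32480 + 14820 = 47300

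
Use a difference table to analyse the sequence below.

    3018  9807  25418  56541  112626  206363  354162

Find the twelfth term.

Δ: 6789, 15611, 31123, 56085, 93737, 147799
Δ²: 8822, 15512, 24962, 37652, 54062
Δ³: 6690, 9450, 12690, 16410
Δ⁴: 2760, 3240, 3720
Δ⁵: 480, 480
Fifth differences constant at 480.
3720 + 480 = 4200;  16410 + 4200 = 20610;  54062 + 20610 = 74672;  147799 + 74672 = 222471;  354162 + 222471 = 576633
4200 + 480 = 4680;  20610 + 4680 = 25290;  74672 + 25290 = 99962;  222471 + 99962 = 322433;  576633 + 322433 = 899066
4680 + 480 = 5160;  25290 + 5160 = 30450;  99962 + 30450 = 130412;  322433 + 130412 = 452845;  899066 + 452845 = 1351911
5160 + 480 = 5640;  30450 + 5640 = 36090;  130412 + 36090 = 166502;  452845 + 166502 = 619347;  1351911 + 619347 = 1971258
5640 + 480 = 6120;  36090 + 6120 = 42210;  166502 + 42210 = 208712;  619347 + 208712 = 828059;  1971258 + 828059 = 2799317

2799317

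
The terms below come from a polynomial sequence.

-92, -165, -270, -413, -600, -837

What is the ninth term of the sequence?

-1908

-73, -105, -143, -187, -237
-32, -38, -44, -50
-6, -6, -6
Third differences constant at -6.
-50 − 6 = -56;  -237 − 56 = -293;  -837 − 293 = -1130
-56 − 6 = -62;  -293 − 62 = -355;  -1130 − 355 = -1485
-62 − 6 = -68;  -355 − 68 = -423;  -1485 − 423 = -1908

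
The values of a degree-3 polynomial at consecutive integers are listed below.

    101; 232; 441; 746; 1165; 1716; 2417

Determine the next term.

3286

Δ: 131  209  305  419  551  701
Δ²: 78  96  114  132  150
Δ³: 18  18  18  18
Constant third difference = 18, so extend:
150 + 18 = 168;  701 + 168 = 869;  2417 + 869 = 3286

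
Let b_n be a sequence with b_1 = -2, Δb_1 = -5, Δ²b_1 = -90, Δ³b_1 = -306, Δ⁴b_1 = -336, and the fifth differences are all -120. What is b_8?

Build the table forward from the leading diagonal:
Δ⁵: -120, -120, -120, -120, -120, -120, -120, -120
Δ⁴: -336, -456, -576, -696, -816, -936, -1056, -1176
Δ³: -306, -642, -1098, -1674, -2370, -3186, -4122, -5178
Δ²: -90, -396, -1038, -2136, -3810, -6180, -9366, -13488
Δ: -5, -95, -491, -1529, -3665, -7475, -13655, -23021
b: -2, -7, -102, -593, -2122, -5787, -13262, -26917

-26917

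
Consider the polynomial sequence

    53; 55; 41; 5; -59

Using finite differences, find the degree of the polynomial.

3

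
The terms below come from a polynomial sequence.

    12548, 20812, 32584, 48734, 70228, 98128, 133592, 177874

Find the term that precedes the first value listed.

First differences: 8264, 11772, 16150, 21494, 27900, 35464, 44282
Second differences: 3508, 4378, 5344, 6406, 7564, 8818
Third differences: 870, 966, 1062, 1158, 1254
Fourth differences: 96, 96, 96, 96
The fourth differences are constant at 96.
Work back: 870 − 96 = 774;  3508 − 774 = 2734;  8264 − 2734 = 5530;  12548 − 5530 = 7018

7018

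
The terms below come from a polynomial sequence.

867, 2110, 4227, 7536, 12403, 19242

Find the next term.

28515

First differences: 1243, 2117, 3309, 4867, 6839
Second differences: 874, 1192, 1558, 1972
Third differences: 318, 366, 414
Fourth differences: 48, 48
Fourth differences constant at 48.
414 + 48 = 462;  1972 + 462 = 2434;  6839 + 2434 = 9273;  19242 + 9273 = 28515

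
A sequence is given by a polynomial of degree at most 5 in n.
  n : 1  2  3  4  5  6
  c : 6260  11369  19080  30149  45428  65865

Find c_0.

5109, 7711, 11069, 15279, 20437
2602, 3358, 4210, 5158
756, 852, 948
96, 96
The fourth differences are constant at 96.
Work back: 756 − 96 = 660;  2602 − 660 = 1942;  5109 − 1942 = 3167;  6260 − 3167 = 3093

3093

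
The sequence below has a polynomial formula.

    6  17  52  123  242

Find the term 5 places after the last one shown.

Δ: 11, 35, 71, 119
Δ²: 24, 36, 48
Δ³: 12, 12
The third differences are constant (12).
48 + 12 = 60;  119 + 60 = 179;  242 + 179 = 421
60 + 12 = 72;  179 + 72 = 251;  421 + 251 = 672
72 + 12 = 84;  251 + 84 = 335;  672 + 335 = 1007
84 + 12 = 96;  335 + 96 = 431;  1007 + 431 = 1438
96 + 12 = 108;  431 + 108 = 539;  1438 + 539 = 1977

1977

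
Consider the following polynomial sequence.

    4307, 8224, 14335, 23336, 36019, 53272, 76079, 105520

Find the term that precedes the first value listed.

1984

3917  6111  9001  12683  17253  22807  29441
2194  2890  3682  4570  5554  6634
696  792  888  984  1080
96  96  96  96
The fourth differences are constant at 96.
Work back: 696 − 96 = 600;  2194 − 600 = 1594;  3917 − 1594 = 2323;  4307 − 2323 = 1984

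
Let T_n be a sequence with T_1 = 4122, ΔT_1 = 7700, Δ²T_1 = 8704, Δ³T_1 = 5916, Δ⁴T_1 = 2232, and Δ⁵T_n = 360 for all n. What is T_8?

Build the table forward from the leading diagonal:
Fifth differences: 360, 360, 360, 360, 360, 360, 360, 360
Fourth differences: 2232, 2592, 2952, 3312, 3672, 4032, 4392, 4752
Third differences: 5916, 8148, 10740, 13692, 17004, 20676, 24708, 29100
Second differences: 8704, 14620, 22768, 33508, 47200, 64204, 84880, 109588
First differences: 7700, 16404, 31024, 53792, 87300, 134500, 198704, 283584
T: 4122, 11822, 28226, 59250, 113042, 200342, 334842, 533546

533546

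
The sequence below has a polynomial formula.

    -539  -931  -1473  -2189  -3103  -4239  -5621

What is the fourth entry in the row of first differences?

-914

D1: -392, -542, -716, -914, -1136, -1382
D2: -150, -174, -198, -222, -246
D3: -24, -24, -24, -24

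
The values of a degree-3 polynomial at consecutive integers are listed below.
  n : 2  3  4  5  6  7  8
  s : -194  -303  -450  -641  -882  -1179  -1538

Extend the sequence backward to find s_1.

D1: -109, -147, -191, -241, -297, -359
D2: -38, -44, -50, -56, -62
D3: -6, -6, -6, -6
The third differences are constant at -6.
Work back: -38 + 6 = -32;  -109 + 32 = -77;  -194 + 77 = -117

-117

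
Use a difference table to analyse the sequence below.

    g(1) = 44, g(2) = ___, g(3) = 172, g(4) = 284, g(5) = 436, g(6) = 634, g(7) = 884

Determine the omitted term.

94

Using the last 5 terms:
D1: 112  152  198  250
D2: 40  46  52
D3: 6  6
Constant third difference = 6.
Extend backward: 40 − 6 = 34;  112 − 34 = 78;  172 − 78 = 94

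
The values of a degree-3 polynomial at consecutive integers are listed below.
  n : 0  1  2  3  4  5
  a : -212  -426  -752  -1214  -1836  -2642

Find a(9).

-8186

Δ: -214, -326, -462, -622, -806
Δ²: -112, -136, -160, -184
Δ³: -24, -24, -24
The third differences are constant (-24).
-184 − 24 = -208;  -806 − 208 = -1014;  -2642 − 1014 = -3656
-208 − 24 = -232;  -1014 − 232 = -1246;  -3656 − 1246 = -4902
-232 − 24 = -256;  -1246 − 256 = -1502;  -4902 − 1502 = -6404
-256 − 24 = -280;  -1502 − 280 = -1782;  -6404 − 1782 = -8186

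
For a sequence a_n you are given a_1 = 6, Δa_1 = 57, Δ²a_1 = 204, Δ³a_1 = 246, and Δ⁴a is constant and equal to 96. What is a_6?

5271

Build the table forward from the leading diagonal:
Δ⁴: 96, 96, 96, 96, 96, 96
Δ³: 246, 342, 438, 534, 630, 726
Δ²: 204, 450, 792, 1230, 1764, 2394
Δ: 57, 261, 711, 1503, 2733, 4497
a: 6, 63, 324, 1035, 2538, 5271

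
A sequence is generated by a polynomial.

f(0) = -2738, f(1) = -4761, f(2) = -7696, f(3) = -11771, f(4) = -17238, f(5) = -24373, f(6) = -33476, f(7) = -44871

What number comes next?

First differences: -2023, -2935, -4075, -5467, -7135, -9103, -11395
Second differences: -912, -1140, -1392, -1668, -1968, -2292
Third differences: -228, -252, -276, -300, -324
Fourth differences: -24, -24, -24, -24
Fourth differences constant at -24.
-324 − 24 = -348;  -2292 − 348 = -2640;  -11395 − 2640 = -14035;  -44871 − 14035 = -58906

-58906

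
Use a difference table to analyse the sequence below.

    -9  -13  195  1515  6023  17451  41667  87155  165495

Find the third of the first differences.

1320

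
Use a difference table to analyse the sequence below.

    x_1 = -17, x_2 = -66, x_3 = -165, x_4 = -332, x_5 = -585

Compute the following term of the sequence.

-942

D1: -49, -99, -167, -253
D2: -50, -68, -86
D3: -18, -18
Third differences constant at -18.
-86 − 18 = -104;  -253 − 104 = -357;  -585 − 357 = -942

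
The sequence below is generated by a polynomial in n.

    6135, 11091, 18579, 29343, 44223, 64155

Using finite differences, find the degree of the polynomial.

4

First differences: 4956, 7488, 10764, 14880, 19932
Second differences: 2532, 3276, 4116, 5052
Third differences: 744, 840, 936
Fourth differences: 96, 96
The fourth differences are constant, so the polynomial has degree 4.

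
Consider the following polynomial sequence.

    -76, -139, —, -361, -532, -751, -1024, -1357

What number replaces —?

-232

Using the last 5 terms:
Δ: -171, -219, -273, -333
Δ²: -48, -54, -60
Δ³: -6, -6
Constant third difference = -6.
Extend backward: -48 + 6 = -42;  -171 + 42 = -129;  -361 + 129 = -232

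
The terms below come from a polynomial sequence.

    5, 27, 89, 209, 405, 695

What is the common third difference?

18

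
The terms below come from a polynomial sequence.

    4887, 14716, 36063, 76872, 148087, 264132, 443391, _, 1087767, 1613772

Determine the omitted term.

708688

Using the first 7 terms:
D1: 9829  21347  40809  71215  116045  179259
D2: 11518  19462  30406  44830  63214
D3: 7944  10944  14424  18384
D4: 3000  3480  3960
D5: 480  480
Constant fifth difference = 480.
Extend forward: 3960 + 480 = 4440;  18384 + 4440 = 22824;  63214 + 22824 = 86038;  179259 + 86038 = 265297;  443391 + 265297 = 708688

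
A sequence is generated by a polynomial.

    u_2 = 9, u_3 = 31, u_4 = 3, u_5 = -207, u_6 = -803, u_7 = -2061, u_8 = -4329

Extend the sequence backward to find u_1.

-3

22, -28, -210, -596, -1258, -2268
-50, -182, -386, -662, -1010
-132, -204, -276, -348
-72, -72, -72
The fourth differences are constant at -72.
Work back: -132 + 72 = -60;  -50 + 60 = 10;  22 − 10 = 12;  9 − 12 = -3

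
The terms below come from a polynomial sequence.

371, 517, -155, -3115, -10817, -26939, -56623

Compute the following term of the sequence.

-106715

Δ: 146 , -672 , -2960 , -7702 , -16122 , -29684
Δ²: -818 , -2288 , -4742 , -8420 , -13562
Δ³: -1470 , -2454 , -3678 , -5142
Δ⁴: -984 , -1224 , -1464
Δ⁵: -240 , -240
The fifth differences are constant (-240).
-1464 − 240 = -1704;  -5142 − 1704 = -6846;  -13562 − 6846 = -20408;  -29684 − 20408 = -50092;  -56623 − 50092 = -106715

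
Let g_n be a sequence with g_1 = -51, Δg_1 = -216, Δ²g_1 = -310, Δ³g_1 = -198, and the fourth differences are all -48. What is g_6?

Build the table forward from the leading diagonal:
Δ⁴: -48  -48  -48  -48  -48  -48
Δ³: -198  -246  -294  -342  -390  -438
Δ²: -310  -508  -754  -1048  -1390  -1780
Δ: -216  -526  -1034  -1788  -2836  -4226
g: -51  -267  -793  -1827  -3615  -6451

-6451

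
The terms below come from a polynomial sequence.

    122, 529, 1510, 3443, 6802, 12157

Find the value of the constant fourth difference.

Δ: 407, 981, 1933, 3359, 5355
Δ²: 574, 952, 1426, 1996
Δ³: 378, 474, 570
Δ⁴: 96, 96

96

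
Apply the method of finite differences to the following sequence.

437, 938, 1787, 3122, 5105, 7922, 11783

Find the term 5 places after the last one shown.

First differences: 501  849  1335  1983  2817  3861
Second differences: 348  486  648  834  1044
Third differences: 138  162  186  210
Fourth differences: 24  24  24
The fourth differences are constant (24).
210 + 24 = 234;  1044 + 234 = 1278;  3861 + 1278 = 5139;  11783 + 5139 = 16922
234 + 24 = 258;  1278 + 258 = 1536;  5139 + 1536 = 6675;  16922 + 6675 = 23597
258 + 24 = 282;  1536 + 282 = 1818;  6675 + 1818 = 8493;  23597 + 8493 = 32090
282 + 24 = 306;  1818 + 306 = 2124;  8493 + 2124 = 10617;  32090 + 10617 = 42707
306 + 24 = 330;  2124 + 330 = 2454;  10617 + 2454 = 13071;  42707 + 13071 = 55778

55778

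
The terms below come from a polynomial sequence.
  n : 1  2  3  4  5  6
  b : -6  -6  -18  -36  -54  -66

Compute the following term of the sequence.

First differences: 0, -12, -18, -18, -12
Second differences: -12, -6, 0, 6
Third differences: 6, 6, 6
Constant third difference = 6, so extend:
6 + 6 = 12;  -12 + 12 = 0;  -66 + 0 = -66

-66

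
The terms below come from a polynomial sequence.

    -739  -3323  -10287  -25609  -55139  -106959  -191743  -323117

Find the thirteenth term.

-2407747

First differences: -2584, -6964, -15322, -29530, -51820, -84784, -131374
Second differences: -4380, -8358, -14208, -22290, -32964, -46590
Third differences: -3978, -5850, -8082, -10674, -13626
Fourth differences: -1872, -2232, -2592, -2952
Fifth differences: -360, -360, -360
Fifth differences constant at -360.
-2952 − 360 = -3312;  -13626 − 3312 = -16938;  -46590 − 16938 = -63528;  -131374 − 63528 = -194902;  -323117 − 194902 = -518019
-3312 − 360 = -3672;  -16938 − 3672 = -20610;  -63528 − 20610 = -84138;  -194902 − 84138 = -279040;  -518019 − 279040 = -797059
-3672 − 360 = -4032;  -20610 − 4032 = -24642;  -84138 − 24642 = -108780;  -279040 − 108780 = -387820;  -797059 − 387820 = -1184879
-4032 − 360 = -4392;  -24642 − 4392 = -29034;  -108780 − 29034 = -137814;  -387820 − 137814 = -525634;  -1184879 − 525634 = -1710513
-4392 − 360 = -4752;  -29034 − 4752 = -33786;  -137814 − 33786 = -171600;  -525634 − 171600 = -697234;  -1710513 − 697234 = -2407747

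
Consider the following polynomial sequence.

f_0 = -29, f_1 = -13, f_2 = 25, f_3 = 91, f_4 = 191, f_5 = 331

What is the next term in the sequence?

517

D1: 16  38  66  100  140
D2: 22  28  34  40
D3: 6  6  6
Constant third difference = 6, so extend:
40 + 6 = 46;  140 + 46 = 186;  331 + 186 = 517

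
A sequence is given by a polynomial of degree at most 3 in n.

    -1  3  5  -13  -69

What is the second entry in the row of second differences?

Δ: 4, 2, -18, -56
Δ²: -2, -20, -38
Δ³: -18, -18

-20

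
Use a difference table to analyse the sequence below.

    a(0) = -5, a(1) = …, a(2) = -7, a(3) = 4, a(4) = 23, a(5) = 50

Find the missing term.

-10

Using the last 4 terms:
First differences: 11, 19, 27
Second differences: 8, 8
Constant second difference = 8.
Extend backward: 11 − 8 = 3;  -7 − 3 = -10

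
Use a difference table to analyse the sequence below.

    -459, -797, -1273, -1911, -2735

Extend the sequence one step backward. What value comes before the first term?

D1: -338  -476  -638  -824
D2: -138  -162  -186
D3: -24  -24
The third differences are constant at -24.
Work back: -138 + 24 = -114;  -338 + 114 = -224;  -459 + 224 = -235

-235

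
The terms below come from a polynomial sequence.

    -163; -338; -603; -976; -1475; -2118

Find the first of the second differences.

-90

Δ: -175, -265, -373, -499, -643
Δ²: -90, -108, -126, -144
Δ³: -18, -18, -18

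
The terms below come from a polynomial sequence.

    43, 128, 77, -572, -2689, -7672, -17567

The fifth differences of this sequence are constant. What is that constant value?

-120

Δ: 85, -51, -649, -2117, -4983, -9895
Δ²: -136, -598, -1468, -2866, -4912
Δ³: -462, -870, -1398, -2046
Δ⁴: -408, -528, -648
Δ⁵: -120, -120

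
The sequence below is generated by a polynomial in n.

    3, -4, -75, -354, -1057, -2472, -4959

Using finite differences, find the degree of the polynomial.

Δ: -7, -71, -279, -703, -1415, -2487
Δ²: -64, -208, -424, -712, -1072
Δ³: -144, -216, -288, -360
Δ⁴: -72, -72, -72
The fourth differences are constant, so the polynomial has degree 4.

4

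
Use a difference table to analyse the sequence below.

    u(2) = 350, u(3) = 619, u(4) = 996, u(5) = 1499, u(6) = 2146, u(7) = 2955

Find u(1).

First differences: 269  377  503  647  809
Second differences: 108  126  144  162
Third differences: 18  18  18
The third differences are constant at 18.
Work back: 108 − 18 = 90;  269 − 90 = 179;  350 − 179 = 171

171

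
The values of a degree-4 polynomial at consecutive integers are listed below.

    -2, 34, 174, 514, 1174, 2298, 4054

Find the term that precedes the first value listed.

-6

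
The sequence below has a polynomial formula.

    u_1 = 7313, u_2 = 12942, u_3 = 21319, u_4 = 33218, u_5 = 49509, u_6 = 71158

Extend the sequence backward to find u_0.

3754

D1: 5629  8377  11899  16291  21649
D2: 2748  3522  4392  5358
D3: 774  870  966
D4: 96  96
The fourth differences are constant at 96.
Work back: 774 − 96 = 678;  2748 − 678 = 2070;  5629 − 2070 = 3559;  7313 − 3559 = 3754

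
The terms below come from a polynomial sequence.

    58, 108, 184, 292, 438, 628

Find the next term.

50, 76, 108, 146, 190
26, 32, 38, 44
6, 6, 6
Third differences constant at 6.
44 + 6 = 50;  190 + 50 = 240;  628 + 240 = 868

868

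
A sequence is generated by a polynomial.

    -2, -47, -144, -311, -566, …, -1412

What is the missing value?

Using the first 5 terms:
Δ: -45, -97, -167, -255
Δ²: -52, -70, -88
Δ³: -18, -18
Constant third difference = -18.
Extend forward: -88 − 18 = -106;  -255 − 106 = -361;  -566 − 361 = -927

-927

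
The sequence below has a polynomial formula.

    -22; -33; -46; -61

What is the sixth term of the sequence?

-11  -13  -15
-2  -2
Second differences constant at -2.
-15 − 2 = -17;  -61 − 17 = -78
-17 − 2 = -19;  -78 − 19 = -97

-97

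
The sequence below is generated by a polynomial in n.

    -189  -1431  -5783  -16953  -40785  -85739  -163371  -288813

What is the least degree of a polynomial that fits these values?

First differences: -1242, -4352, -11170, -23832, -44954, -77632, -125442
Second differences: -3110, -6818, -12662, -21122, -32678, -47810
Third differences: -3708, -5844, -8460, -11556, -15132
Fourth differences: -2136, -2616, -3096, -3576
Fifth differences: -480, -480, -480
The fifth differences are constant, so the polynomial has degree 5.

5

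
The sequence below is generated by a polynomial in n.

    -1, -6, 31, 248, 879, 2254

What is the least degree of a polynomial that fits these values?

D1: -5, 37, 217, 631, 1375
D2: 42, 180, 414, 744
D3: 138, 234, 330
D4: 96, 96
The fourth differences are constant, so the polynomial has degree 4.

4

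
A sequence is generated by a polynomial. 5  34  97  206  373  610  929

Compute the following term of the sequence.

Δ: 29, 63, 109, 167, 237, 319
Δ²: 34, 46, 58, 70, 82
Δ³: 12, 12, 12, 12
The third differences are constant (12).
82 + 12 = 94;  319 + 94 = 413;  929 + 413 = 1342

1342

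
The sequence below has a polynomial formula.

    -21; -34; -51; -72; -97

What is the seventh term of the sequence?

First differences: -13, -17, -21, -25
Second differences: -4, -4, -4
Second differences constant at -4.
-25 − 4 = -29;  -97 − 29 = -126
-29 − 4 = -33;  -126 − 33 = -159

-159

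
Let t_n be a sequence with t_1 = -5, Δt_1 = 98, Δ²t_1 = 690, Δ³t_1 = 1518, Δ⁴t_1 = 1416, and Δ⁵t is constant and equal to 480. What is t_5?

12015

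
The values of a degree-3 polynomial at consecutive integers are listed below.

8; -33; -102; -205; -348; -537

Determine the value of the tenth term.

-1873

-41  -69  -103  -143  -189
-28  -34  -40  -46
-6  -6  -6
Constant third difference = -6, so extend:
-46 − 6 = -52;  -189 − 52 = -241;  -537 − 241 = -778
-52 − 6 = -58;  -241 − 58 = -299;  -778 − 299 = -1077
-58 − 6 = -64;  -299 − 64 = -363;  -1077 − 363 = -1440
-64 − 6 = -70;  -363 − 70 = -433;  -1440 − 433 = -1873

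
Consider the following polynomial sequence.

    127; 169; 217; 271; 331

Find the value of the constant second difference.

6

Δ: 42, 48, 54, 60
Δ²: 6, 6, 6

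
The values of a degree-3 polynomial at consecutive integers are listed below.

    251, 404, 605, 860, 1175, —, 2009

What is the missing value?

Using the first 5 terms:
D1: 153  201  255  315
D2: 48  54  60
D3: 6  6
Constant third difference = 6.
Extend forward: 60 + 6 = 66;  315 + 66 = 381;  1175 + 381 = 1556

1556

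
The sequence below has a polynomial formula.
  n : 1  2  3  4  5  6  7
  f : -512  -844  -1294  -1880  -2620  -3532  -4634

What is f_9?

-7480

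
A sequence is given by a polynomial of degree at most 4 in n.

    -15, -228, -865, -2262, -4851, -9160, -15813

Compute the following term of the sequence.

-25530

First differences: -213, -637, -1397, -2589, -4309, -6653
Second differences: -424, -760, -1192, -1720, -2344
Third differences: -336, -432, -528, -624
Fourth differences: -96, -96, -96
Fourth differences constant at -96.
-624 − 96 = -720;  -2344 − 720 = -3064;  -6653 − 3064 = -9717;  -15813 − 9717 = -25530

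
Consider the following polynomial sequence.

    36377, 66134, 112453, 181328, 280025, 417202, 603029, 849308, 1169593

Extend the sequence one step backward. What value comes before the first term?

First differences: 29757, 46319, 68875, 98697, 137177, 185827, 246279, 320285
Second differences: 16562, 22556, 29822, 38480, 48650, 60452, 74006
Third differences: 5994, 7266, 8658, 10170, 11802, 13554
Fourth differences: 1272, 1392, 1512, 1632, 1752
Fifth differences: 120, 120, 120, 120
The fifth differences are constant at 120.
Work back: 1272 − 120 = 1152;  5994 − 1152 = 4842;  16562 − 4842 = 11720;  29757 − 11720 = 18037;  36377 − 18037 = 18340

18340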